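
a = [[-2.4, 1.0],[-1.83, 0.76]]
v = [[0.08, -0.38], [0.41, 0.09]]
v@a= [[0.5, -0.21], [-1.15, 0.48]]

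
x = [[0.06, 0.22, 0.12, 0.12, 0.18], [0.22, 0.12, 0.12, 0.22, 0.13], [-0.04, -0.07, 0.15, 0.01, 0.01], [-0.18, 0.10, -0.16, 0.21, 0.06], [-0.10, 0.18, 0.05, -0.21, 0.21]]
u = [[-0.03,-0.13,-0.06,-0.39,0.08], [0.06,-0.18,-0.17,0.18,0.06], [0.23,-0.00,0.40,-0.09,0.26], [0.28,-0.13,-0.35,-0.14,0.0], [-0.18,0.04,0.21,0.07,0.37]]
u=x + [[-0.09,-0.35,-0.18,-0.51,-0.10],[-0.16,-0.30,-0.29,-0.04,-0.07],[0.27,0.07,0.25,-0.1,0.25],[0.46,-0.23,-0.19,-0.35,-0.06],[-0.08,-0.14,0.16,0.28,0.16]]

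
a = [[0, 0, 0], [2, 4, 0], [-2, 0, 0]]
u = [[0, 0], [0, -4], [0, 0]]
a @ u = [[0, 0], [0, -16], [0, 0]]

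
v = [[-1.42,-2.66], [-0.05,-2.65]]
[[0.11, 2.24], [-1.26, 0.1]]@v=[[-0.27, -6.23], [1.78, 3.09]]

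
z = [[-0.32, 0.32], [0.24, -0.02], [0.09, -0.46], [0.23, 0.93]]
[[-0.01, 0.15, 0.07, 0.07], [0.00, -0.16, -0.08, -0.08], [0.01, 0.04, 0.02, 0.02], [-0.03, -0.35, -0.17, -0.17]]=z @ [[0.01, -0.68, -0.33, -0.33], [-0.03, -0.21, -0.10, -0.1]]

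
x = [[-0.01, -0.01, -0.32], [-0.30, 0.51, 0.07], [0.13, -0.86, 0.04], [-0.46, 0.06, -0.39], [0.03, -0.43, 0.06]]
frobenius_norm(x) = 1.33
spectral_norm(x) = 1.14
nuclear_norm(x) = 2.06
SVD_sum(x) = [[-0.01, 0.02, -0.0], [-0.18, 0.54, -0.05], [0.27, -0.81, 0.08], [-0.07, 0.22, -0.02], [0.13, -0.4, 0.04]] + [[-0.15, -0.07, -0.18], [0.01, 0.00, 0.01], [-0.08, -0.03, -0.09], [-0.34, -0.15, -0.41], [-0.03, -0.02, -0.04]] + [[0.15, 0.04, -0.14],  [-0.13, -0.03, 0.12],  [-0.06, -0.01, 0.05],  [-0.05, -0.01, 0.04],  [-0.07, -0.02, 0.06]]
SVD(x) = [[-0.02, -0.4, 0.67], [-0.5, 0.01, -0.58], [0.75, -0.2, -0.27], [-0.21, -0.89, -0.21], [0.37, -0.09, -0.31]] @ diag([1.1373011271100641, 0.6221565740581172, 0.3030962613270663]) @ [[0.31, -0.95, 0.09], [0.61, 0.27, 0.74], [0.73, 0.18, -0.66]]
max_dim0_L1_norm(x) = 1.87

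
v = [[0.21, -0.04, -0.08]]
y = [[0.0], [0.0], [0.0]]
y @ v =[[0.0, 0.00, 0.00], [0.00, 0.00, 0.00], [0.0, 0.00, 0.0]]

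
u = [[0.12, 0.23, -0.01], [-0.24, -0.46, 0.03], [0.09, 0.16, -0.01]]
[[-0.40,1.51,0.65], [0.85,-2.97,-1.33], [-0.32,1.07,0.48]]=u@[[-3.34, 4.7, 3.48],  [0.25, 4.32, 0.94],  [5.51, 4.8, -2.01]]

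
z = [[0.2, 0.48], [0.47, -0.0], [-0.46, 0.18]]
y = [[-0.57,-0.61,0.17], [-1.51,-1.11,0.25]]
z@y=[[-0.84, -0.65, 0.15], [-0.27, -0.29, 0.08], [-0.01, 0.08, -0.03]]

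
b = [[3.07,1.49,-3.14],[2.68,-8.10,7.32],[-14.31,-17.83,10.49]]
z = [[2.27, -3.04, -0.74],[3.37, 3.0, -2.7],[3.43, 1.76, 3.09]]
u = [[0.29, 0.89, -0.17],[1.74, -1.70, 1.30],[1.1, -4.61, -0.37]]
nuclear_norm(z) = 13.92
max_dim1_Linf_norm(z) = 3.43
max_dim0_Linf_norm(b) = 17.83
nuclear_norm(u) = 7.57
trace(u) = -1.78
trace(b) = 5.46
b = u @ z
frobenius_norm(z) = 8.19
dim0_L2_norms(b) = [14.88, 19.64, 13.17]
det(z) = 94.87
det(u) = 4.81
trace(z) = 8.36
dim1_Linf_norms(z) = [3.04, 3.37, 3.43]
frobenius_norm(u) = 5.58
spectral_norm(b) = 26.62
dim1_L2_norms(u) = [0.95, 2.76, 4.75]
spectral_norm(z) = 5.89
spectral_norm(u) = 5.25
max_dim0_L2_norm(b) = 19.64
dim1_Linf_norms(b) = [3.14, 8.1, 17.83]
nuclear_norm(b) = 36.93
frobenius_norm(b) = 27.94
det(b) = 455.87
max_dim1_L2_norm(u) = 4.75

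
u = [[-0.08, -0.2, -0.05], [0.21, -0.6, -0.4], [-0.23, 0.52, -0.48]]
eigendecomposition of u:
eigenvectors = [[-0.91+0.00j, (0.14-0.17j), (0.14+0.17j)], [(-0.42+0j), (0.08-0.67j), (0.08+0.67j)], [-0.03+0.00j, (-0.7+0j), -0.70-0.00j]]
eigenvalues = [(-0.17+0j), (-0.49+0.45j), (-0.49-0.45j)]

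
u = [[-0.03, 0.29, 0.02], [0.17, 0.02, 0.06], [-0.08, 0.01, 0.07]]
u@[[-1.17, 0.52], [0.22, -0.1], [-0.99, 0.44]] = [[0.08,-0.04], [-0.25,0.11], [0.03,-0.01]]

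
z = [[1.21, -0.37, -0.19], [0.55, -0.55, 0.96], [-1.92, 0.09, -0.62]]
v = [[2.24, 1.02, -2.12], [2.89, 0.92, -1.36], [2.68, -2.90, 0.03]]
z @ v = [[1.13, 1.44, -2.07], [2.22, -2.73, -0.39], [-5.70, -0.08, 3.93]]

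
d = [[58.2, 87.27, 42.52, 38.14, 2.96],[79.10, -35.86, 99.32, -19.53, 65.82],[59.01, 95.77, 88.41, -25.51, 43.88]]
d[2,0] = 59.01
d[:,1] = [87.27, -35.86, 95.77]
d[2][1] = 95.77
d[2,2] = 88.41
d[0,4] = 2.96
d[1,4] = 65.82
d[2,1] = 95.77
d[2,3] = -25.51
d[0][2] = 42.52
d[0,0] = 58.2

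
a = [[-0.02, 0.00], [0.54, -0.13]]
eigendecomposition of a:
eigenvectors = [[0.00,  0.2], [1.0,  0.98]]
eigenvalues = [-0.13, -0.02]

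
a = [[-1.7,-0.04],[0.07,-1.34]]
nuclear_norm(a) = 3.04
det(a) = 2.28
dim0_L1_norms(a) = [1.77, 1.38]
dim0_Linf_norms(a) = [1.7, 1.34]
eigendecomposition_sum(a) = [[-1.73, -0.20], [0.34, 0.04]] + [[0.03, 0.16], [-0.27, -1.38]]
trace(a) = -3.04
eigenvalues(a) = [-1.69, -1.35]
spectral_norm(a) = 1.70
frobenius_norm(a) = 2.17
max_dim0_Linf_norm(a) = 1.7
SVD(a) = [[-1.00, 0.06], [0.06, 1.0]] @ diag([1.7016186589752227, 1.340370821611454]) @ [[1.00,-0.02], [-0.02,-1.0]]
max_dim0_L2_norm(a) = 1.7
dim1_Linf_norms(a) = [1.7, 1.34]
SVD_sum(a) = [[-1.7, 0.04], [0.1, -0.00]] + [[-0.0, -0.08],[-0.03, -1.34]]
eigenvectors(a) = [[-0.98, 0.11], [0.2, -0.99]]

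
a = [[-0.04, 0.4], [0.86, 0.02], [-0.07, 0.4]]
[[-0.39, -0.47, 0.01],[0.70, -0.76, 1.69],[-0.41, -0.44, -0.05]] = a@[[0.83, -0.85, 1.96], [-0.88, -1.25, 0.22]]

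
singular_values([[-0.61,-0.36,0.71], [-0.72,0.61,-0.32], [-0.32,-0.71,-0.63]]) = [1.01, 1.0, 0.99]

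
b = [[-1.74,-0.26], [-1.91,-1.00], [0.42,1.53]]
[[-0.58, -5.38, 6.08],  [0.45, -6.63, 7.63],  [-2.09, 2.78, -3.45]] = b @ [[0.56, 2.94, -3.29], [-1.52, 1.01, -1.35]]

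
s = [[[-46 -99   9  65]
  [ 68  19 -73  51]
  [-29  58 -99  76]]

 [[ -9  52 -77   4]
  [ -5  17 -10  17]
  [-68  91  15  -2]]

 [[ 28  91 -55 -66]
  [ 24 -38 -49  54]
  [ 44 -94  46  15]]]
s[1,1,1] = 17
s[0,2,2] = -99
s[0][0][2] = 9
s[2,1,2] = -49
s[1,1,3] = 17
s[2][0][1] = 91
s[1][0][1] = 52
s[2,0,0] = 28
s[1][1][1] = 17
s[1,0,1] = 52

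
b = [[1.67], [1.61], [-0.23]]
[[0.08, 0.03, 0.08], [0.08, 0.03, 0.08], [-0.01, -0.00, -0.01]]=b@[[0.05, 0.02, 0.05]]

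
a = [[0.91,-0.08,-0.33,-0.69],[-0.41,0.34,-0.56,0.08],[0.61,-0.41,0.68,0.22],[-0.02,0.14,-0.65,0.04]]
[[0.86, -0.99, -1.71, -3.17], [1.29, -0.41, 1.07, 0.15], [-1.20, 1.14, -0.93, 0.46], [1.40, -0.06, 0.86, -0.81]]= a @ [[1.10, 0.18, -1.26, -0.89], [2.21, -1.74, -1.1, 1.81], [-1.66, -0.17, -1.42, 1.81], [0.74, 1.96, 1.62, 2.34]]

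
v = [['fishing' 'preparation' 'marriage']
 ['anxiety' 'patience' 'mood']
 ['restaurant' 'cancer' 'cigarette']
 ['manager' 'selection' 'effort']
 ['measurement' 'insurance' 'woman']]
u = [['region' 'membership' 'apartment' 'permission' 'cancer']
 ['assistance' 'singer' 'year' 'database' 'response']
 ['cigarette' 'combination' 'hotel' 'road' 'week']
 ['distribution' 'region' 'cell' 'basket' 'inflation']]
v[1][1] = 'patience'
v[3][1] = 'selection'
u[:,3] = ['permission', 'database', 'road', 'basket']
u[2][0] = 'cigarette'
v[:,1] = ['preparation', 'patience', 'cancer', 'selection', 'insurance']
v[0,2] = 'marriage'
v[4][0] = 'measurement'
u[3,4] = 'inflation'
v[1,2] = 'mood'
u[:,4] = ['cancer', 'response', 'week', 'inflation']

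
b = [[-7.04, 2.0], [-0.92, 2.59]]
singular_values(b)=[7.51, 2.18]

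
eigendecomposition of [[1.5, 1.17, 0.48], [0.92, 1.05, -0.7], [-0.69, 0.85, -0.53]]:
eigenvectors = [[(0.81+0j), (0.15+0.4j), (0.15-0.4j)],  [0.59+0.00j, -0.21-0.46j, (-0.21+0.46j)],  [-0.02+0.00j, -0.75+0.00j, (-0.75-0j)]]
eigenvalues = [(2.34+0j), (-0.16+0.89j), (-0.16-0.89j)]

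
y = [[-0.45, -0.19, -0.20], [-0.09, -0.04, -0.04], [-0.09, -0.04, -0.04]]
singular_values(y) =[0.55, 0.0, 0.0]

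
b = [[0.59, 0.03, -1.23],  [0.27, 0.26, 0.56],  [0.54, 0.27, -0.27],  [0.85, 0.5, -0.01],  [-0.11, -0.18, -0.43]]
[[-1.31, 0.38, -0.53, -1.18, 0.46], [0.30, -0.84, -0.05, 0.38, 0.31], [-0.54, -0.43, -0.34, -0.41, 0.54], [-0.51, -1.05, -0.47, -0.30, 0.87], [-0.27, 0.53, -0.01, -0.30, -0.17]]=b@[[-0.29, -1.17, -0.52, 0.04, 0.52], [-0.5, -0.13, -0.05, -0.64, 0.86], [0.91, -0.87, 0.18, 0.96, -0.1]]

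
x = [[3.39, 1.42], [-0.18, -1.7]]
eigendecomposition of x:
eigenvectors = [[1.0, -0.27], [-0.04, 0.96]]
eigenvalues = [3.34, -1.65]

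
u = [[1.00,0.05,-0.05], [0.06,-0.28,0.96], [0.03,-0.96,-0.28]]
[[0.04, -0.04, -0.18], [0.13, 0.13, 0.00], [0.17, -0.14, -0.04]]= u @[[0.05, -0.04, -0.18], [-0.20, 0.1, 0.03], [0.07, 0.17, 0.02]]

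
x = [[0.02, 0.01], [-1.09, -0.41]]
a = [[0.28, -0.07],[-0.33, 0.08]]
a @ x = [[0.08, 0.03], [-0.09, -0.04]]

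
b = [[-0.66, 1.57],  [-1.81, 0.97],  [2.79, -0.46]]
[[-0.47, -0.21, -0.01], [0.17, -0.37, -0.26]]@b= [[0.66,  -0.94], [-0.17,  0.03]]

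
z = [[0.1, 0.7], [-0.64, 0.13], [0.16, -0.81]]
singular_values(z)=[1.09, 0.65]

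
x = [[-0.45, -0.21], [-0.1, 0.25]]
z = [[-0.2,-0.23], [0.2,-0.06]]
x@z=[[0.05, 0.12], [0.07, 0.01]]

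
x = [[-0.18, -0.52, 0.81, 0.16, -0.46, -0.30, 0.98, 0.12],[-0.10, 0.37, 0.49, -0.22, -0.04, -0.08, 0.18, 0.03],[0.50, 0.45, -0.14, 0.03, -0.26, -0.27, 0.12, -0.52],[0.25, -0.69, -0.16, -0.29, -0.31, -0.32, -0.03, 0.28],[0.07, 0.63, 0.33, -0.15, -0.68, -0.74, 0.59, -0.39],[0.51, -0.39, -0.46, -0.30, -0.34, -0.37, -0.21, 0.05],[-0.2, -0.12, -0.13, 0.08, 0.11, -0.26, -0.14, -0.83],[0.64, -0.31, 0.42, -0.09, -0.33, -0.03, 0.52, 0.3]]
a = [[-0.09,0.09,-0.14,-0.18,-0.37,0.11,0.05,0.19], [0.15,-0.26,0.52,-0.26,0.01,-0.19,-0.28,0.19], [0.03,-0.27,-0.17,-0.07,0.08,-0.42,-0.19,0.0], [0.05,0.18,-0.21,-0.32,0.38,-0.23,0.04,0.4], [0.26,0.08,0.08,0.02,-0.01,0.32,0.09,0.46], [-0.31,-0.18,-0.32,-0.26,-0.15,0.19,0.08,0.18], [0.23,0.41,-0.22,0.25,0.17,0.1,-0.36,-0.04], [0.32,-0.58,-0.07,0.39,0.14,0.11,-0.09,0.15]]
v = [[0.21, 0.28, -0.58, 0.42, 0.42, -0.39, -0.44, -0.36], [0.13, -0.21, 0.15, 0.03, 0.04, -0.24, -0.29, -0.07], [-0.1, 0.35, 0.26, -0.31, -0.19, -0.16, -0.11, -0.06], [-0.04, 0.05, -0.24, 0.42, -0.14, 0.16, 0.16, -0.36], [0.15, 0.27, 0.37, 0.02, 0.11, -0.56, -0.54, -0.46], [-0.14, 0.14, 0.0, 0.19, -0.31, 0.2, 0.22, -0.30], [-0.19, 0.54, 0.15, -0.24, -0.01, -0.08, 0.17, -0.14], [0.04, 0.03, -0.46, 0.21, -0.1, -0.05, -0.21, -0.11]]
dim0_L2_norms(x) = [1.03, 1.32, 1.21, 0.53, 1.04, 1.01, 1.3, 1.14]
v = x @ a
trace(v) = 1.05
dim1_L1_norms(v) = [3.1, 1.16, 1.54, 1.57, 2.48, 1.5, 1.52, 1.21]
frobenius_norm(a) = 1.91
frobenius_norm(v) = 2.13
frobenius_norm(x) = 3.11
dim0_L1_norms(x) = [2.45, 3.48, 2.94, 1.32, 2.53, 2.37, 2.77, 2.52]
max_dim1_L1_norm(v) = 3.1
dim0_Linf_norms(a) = [0.32, 0.58, 0.52, 0.39, 0.38, 0.42, 0.36, 0.46]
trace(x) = -1.13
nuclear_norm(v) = 4.44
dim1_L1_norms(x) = [3.53, 1.51, 2.29, 2.33, 3.58, 2.63, 1.87, 2.64]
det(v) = -0.00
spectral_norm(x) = 1.98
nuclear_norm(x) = 6.84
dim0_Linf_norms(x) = [0.64, 0.69, 0.81, 0.3, 0.68, 0.74, 0.98, 0.83]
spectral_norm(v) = 1.40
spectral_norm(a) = 0.96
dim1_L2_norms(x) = [1.5, 0.69, 0.95, 0.96, 1.43, 1.01, 0.93, 1.08]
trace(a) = -0.87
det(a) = -0.00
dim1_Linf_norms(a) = [0.37, 0.52, 0.42, 0.4, 0.46, 0.32, 0.41, 0.58]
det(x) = -0.00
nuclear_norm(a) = 4.78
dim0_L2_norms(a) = [0.59, 0.85, 0.72, 0.7, 0.6, 0.66, 0.52, 0.71]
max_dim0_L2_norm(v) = 0.92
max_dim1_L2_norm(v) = 1.13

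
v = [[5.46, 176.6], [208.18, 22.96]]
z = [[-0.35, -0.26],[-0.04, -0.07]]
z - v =[[-5.81, -176.86], [-208.22, -23.03]]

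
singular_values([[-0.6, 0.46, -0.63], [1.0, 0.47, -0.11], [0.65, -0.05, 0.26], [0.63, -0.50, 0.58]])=[1.63, 1.02, 0.05]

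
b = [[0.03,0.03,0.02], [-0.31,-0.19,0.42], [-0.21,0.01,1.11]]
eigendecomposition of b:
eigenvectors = [[0.63, 0.16, 0.03],[-0.76, -0.99, 0.30],[0.13, 0.03, 0.95]]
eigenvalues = [-0.0, -0.16, 1.11]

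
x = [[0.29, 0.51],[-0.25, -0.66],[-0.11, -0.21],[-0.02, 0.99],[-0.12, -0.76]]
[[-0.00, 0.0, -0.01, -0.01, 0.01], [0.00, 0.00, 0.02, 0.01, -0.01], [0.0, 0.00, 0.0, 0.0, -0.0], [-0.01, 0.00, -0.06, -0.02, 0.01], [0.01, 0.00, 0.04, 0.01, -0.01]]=x@[[0.01, 0.0, 0.08, 0.01, -0.0], [-0.01, 0.00, -0.06, -0.02, 0.01]]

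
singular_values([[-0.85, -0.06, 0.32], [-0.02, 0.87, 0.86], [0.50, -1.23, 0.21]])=[1.63, 0.87, 0.86]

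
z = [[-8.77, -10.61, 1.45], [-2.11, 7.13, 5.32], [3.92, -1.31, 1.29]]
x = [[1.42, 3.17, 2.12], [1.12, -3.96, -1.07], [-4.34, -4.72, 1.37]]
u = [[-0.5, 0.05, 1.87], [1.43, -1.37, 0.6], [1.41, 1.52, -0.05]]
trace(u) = -1.92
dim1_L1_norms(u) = [2.42, 3.4, 2.98]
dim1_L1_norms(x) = [6.71, 6.15, 10.43]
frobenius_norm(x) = 8.81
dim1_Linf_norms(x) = [3.17, 3.96, 4.72]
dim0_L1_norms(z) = [14.8, 19.05, 8.06]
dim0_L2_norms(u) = [2.07, 2.05, 1.96]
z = u @ x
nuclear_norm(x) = 13.35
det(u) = 8.14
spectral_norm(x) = 7.71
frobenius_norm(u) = 3.51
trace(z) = -0.35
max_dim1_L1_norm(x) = 10.43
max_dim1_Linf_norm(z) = 10.61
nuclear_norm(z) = 26.43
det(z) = -428.45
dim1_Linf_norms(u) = [1.87, 1.43, 1.52]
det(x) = -52.66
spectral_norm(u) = 2.22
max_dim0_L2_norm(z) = 12.85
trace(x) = -1.17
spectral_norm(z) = 14.55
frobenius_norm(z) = 17.14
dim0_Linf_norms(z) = [8.77, 10.61, 5.32]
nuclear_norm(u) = 6.06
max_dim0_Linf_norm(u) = 1.87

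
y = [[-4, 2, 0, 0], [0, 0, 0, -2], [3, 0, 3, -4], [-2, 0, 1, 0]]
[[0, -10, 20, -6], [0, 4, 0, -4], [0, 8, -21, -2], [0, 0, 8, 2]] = y@ [[0, 0, -5, 0], [0, -5, 0, -3], [0, 0, -2, 2], [0, -2, 0, 2]]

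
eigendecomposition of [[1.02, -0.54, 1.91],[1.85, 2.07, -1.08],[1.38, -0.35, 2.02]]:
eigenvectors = [[0.52, -0.25, 0.6], [-0.71, -0.88, 0.36], [-0.48, -0.39, 0.72]]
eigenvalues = [0.0, 2.11, 2.99]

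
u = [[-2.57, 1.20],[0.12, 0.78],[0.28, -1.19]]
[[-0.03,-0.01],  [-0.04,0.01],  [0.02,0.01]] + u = [[-2.60, 1.19],  [0.08, 0.79],  [0.3, -1.18]]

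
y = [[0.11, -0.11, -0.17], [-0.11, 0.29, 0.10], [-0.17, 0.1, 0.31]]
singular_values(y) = [0.5, 0.2, 0.0]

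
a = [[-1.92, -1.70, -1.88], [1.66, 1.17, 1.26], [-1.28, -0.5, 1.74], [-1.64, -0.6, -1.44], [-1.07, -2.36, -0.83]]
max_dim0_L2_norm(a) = 3.45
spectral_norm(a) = 5.13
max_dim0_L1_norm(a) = 7.57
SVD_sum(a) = [[-1.97, -1.85, -1.65], [1.48, 1.39, 1.24], [-0.11, -0.11, -0.09], [-1.32, -1.24, -1.11], [-1.54, -1.45, -1.29]] + [[0.11,0.08,-0.22], [-0.00,-0.00,0.0], [-0.95,-0.65,1.86], [0.14,0.10,-0.28], [-0.2,-0.14,0.39]] + [[-0.06, 0.07, -0.01], [0.18, -0.21, 0.02], [-0.22, 0.26, -0.02], [-0.46, 0.54, -0.05], [0.67, -0.78, 0.07]]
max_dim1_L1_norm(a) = 5.5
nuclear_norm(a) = 8.73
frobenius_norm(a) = 5.77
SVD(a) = [[-0.62, 0.11, 0.07],[0.46, -0.0, -0.21],[-0.04, -0.96, 0.25],[-0.41, 0.15, 0.54],[-0.48, -0.2, -0.77]] @ diag([5.131553402797684, 2.271764989696363, 1.3310685578982733]) @ [[0.62,0.58,0.52], [0.43,0.3,-0.85], [-0.65,0.76,-0.07]]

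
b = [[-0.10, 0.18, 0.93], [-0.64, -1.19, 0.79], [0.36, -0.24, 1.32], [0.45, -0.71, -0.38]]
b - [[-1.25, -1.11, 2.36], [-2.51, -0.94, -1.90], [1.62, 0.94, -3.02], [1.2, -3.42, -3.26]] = [[1.15, 1.29, -1.43], [1.87, -0.25, 2.69], [-1.26, -1.18, 4.34], [-0.75, 2.71, 2.88]]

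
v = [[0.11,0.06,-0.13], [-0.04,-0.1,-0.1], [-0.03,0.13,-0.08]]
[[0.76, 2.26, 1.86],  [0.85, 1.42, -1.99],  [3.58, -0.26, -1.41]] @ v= [[-0.06, 0.06, -0.47], [0.1, -0.35, -0.09], [0.45, 0.06, -0.33]]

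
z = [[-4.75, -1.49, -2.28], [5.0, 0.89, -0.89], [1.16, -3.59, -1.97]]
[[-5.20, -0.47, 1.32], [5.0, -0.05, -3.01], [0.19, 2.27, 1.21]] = z @ [[0.98, 0.18, -0.34], [0.21, -0.75, -0.81], [0.1, 0.32, 0.66]]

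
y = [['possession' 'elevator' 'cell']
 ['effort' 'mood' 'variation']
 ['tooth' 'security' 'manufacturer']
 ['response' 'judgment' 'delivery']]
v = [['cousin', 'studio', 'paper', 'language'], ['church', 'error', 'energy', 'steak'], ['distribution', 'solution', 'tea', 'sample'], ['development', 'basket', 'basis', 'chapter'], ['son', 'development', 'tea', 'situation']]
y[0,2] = 'cell'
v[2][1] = 'solution'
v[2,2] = 'tea'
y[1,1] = 'mood'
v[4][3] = 'situation'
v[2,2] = 'tea'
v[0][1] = 'studio'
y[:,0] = ['possession', 'effort', 'tooth', 'response']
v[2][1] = 'solution'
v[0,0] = 'cousin'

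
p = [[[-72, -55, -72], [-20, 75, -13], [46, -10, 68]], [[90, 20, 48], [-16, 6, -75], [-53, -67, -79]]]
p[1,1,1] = 6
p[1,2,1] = -67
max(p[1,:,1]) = 20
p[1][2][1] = -67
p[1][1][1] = 6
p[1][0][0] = 90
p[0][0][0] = -72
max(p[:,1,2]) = -13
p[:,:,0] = [[-72, -20, 46], [90, -16, -53]]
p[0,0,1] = -55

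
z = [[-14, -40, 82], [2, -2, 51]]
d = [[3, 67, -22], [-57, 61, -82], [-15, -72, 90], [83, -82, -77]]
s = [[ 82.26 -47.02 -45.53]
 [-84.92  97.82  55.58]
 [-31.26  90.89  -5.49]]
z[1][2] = 51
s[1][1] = 97.82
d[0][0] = 3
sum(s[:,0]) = -33.92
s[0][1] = -47.02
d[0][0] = 3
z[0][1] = -40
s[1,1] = 97.82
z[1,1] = -2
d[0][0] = 3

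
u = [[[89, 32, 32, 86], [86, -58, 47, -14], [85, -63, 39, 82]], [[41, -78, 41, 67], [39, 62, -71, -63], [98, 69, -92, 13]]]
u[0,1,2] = 47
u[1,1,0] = 39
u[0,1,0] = 86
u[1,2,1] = 69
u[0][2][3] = 82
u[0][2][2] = 39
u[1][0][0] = 41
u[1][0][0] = 41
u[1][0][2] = 41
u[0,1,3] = -14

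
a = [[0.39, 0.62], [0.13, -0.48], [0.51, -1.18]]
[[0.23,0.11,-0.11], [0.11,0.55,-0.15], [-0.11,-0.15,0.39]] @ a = [[0.05, 0.22],[0.04, -0.02],[0.14, -0.46]]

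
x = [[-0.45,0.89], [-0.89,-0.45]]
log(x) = [[-0.00, 2.04], [-2.04, -0.0]]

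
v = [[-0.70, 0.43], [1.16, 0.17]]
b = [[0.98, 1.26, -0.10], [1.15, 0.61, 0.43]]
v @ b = [[-0.19,  -0.62,  0.25], [1.33,  1.57,  -0.04]]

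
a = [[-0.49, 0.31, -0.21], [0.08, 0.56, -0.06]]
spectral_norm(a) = 0.71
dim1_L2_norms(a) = [0.62, 0.57]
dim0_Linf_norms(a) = [0.49, 0.56, 0.21]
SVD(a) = [[-0.77,-0.64], [-0.64,0.77]] @ diag([0.7082787532652456, 0.4497123610409542]) @ [[0.46, -0.84, 0.28], [0.83, 0.52, 0.19]]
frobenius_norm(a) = 0.84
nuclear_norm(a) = 1.16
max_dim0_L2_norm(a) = 0.64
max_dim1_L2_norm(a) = 0.62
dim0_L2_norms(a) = [0.5, 0.64, 0.22]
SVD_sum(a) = [[-0.25, 0.46, -0.15],  [-0.21, 0.38, -0.13]] + [[-0.24, -0.15, -0.06], [0.29, 0.18, 0.07]]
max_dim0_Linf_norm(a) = 0.56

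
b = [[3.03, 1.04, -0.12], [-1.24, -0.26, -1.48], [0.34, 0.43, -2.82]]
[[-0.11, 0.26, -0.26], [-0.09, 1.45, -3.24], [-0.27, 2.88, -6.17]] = b @ [[0.12, -0.25, 0.15], [-0.45, 0.87, -0.44], [0.04, -0.92, 2.14]]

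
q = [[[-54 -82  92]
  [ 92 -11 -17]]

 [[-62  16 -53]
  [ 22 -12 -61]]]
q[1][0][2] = -53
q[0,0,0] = -54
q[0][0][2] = 92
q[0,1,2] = -17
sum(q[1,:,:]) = -150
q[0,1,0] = 92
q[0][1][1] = -11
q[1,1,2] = -61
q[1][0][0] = -62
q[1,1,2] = -61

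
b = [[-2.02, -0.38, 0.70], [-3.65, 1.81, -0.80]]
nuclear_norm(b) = 5.93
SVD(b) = [[-0.38, -0.93],[-0.93, 0.38]] @ diag([4.442548340242626, 1.4890145212883188]) @ [[0.93, -0.34, 0.11], [0.33, 0.7, -0.64]]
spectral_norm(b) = 4.44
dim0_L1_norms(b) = [5.67, 2.19, 1.5]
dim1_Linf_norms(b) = [2.02, 3.65]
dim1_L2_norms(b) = [2.17, 4.15]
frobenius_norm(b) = 4.69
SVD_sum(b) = [[-1.56, 0.58, -0.18], [-3.84, 1.42, -0.44]] + [[-0.46, -0.96, 0.88], [0.19, 0.39, -0.36]]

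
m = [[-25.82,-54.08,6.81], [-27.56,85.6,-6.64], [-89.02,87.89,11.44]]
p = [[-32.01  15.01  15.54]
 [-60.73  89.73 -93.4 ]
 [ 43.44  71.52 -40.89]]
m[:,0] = [-25.82, -27.56, -89.02]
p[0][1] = 15.01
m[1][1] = 85.6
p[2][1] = 71.52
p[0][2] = 15.54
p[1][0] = -60.73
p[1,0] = -60.73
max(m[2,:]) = 87.89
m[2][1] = 87.89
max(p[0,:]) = 15.54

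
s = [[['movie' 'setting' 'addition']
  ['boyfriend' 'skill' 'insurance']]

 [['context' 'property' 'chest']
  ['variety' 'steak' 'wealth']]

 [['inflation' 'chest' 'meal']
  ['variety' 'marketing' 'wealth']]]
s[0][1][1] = 'skill'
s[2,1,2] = 'wealth'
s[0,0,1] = 'setting'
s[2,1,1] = 'marketing'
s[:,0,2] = ['addition', 'chest', 'meal']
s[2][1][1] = 'marketing'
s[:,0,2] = ['addition', 'chest', 'meal']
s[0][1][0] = 'boyfriend'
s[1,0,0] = 'context'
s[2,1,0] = 'variety'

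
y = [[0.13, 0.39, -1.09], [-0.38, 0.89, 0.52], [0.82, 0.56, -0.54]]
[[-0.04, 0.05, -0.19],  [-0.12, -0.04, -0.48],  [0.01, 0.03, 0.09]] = y @ [[0.09, 0.01, 0.44], [-0.10, -0.01, -0.40], [0.01, -0.05, 0.08]]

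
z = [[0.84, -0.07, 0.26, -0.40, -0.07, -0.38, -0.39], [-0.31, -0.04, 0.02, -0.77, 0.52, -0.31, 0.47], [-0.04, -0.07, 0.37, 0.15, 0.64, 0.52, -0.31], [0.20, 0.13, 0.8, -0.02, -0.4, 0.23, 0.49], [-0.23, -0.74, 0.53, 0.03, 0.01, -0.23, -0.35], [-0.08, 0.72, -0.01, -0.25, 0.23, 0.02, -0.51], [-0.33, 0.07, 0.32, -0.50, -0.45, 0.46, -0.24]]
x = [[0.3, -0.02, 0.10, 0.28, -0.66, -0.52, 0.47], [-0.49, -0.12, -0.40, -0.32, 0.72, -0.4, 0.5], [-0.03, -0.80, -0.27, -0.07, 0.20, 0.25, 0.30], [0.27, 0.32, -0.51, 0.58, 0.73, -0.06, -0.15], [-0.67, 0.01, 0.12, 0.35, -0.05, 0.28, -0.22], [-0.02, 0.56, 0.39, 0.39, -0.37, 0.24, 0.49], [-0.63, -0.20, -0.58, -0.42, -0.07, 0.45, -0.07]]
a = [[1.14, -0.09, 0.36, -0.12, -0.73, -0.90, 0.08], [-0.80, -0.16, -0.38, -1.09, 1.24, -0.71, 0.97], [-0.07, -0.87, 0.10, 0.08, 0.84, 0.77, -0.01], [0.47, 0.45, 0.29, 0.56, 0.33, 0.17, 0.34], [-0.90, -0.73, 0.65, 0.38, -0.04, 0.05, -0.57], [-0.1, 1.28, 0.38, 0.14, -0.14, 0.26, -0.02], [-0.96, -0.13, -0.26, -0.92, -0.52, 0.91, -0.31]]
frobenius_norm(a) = 4.26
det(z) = -0.67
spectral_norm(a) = 2.57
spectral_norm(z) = 1.27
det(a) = -1.72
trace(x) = 0.61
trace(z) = 0.94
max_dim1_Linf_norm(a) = 1.28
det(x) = -0.46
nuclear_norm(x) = 6.81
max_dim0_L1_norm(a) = 4.44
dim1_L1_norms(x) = [2.35, 2.95, 1.92, 2.62, 1.7, 2.46, 2.42]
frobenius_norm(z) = 2.74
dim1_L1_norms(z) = [2.41, 2.44, 2.1, 2.27, 2.12, 1.82, 2.37]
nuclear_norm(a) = 9.84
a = x + z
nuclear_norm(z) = 6.99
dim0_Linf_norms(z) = [0.84, 0.74, 0.8, 0.77, 0.64, 0.52, 0.51]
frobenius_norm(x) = 2.78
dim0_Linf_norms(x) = [0.67, 0.8, 0.58, 0.58, 0.73, 0.52, 0.5]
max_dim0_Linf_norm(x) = 0.8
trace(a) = 1.55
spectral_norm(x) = 1.69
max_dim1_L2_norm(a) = 2.23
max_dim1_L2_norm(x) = 1.2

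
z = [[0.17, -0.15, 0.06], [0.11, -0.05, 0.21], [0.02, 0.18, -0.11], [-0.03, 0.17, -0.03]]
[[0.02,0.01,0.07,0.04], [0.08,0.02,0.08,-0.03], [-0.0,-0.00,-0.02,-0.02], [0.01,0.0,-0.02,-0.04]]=z @ [[0.13, 0.04, 0.28, 0.1], [0.17, 0.05, -0.03, -0.27], [0.34, 0.11, 0.22, -0.26]]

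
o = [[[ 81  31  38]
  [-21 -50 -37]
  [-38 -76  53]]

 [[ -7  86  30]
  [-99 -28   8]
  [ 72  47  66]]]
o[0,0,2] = 38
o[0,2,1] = -76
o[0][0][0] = 81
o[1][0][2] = 30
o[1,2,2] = 66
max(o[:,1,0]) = -21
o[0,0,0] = 81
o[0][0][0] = 81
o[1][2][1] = 47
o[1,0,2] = 30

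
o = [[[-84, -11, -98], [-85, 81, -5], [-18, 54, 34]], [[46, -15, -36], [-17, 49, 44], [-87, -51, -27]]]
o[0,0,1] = -11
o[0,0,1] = -11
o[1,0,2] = -36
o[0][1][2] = -5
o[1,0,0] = 46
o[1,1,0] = -17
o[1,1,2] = 44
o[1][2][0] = -87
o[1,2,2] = -27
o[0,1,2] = -5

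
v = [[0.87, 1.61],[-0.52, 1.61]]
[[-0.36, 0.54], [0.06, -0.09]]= v @ [[-0.30, 0.45],  [-0.06, 0.09]]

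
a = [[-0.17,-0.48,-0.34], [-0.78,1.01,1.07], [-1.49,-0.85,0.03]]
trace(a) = 0.87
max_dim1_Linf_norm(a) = 1.49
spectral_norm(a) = 1.79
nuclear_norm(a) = 3.54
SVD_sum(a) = [[-0.08, -0.01, 0.03], [-0.94, -0.09, 0.34], [-1.39, -0.14, 0.5]] + [[-0.07, -0.50, -0.34], [0.16, 1.09, 0.74], [-0.10, -0.71, -0.48]] + [[-0.01, 0.02, -0.03],[-0.00, 0.01, -0.01],[0.0, -0.01, 0.01]]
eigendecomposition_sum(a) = [[-0.57, -0.19, 0.01], [0.49, 0.16, -0.01], [-1.06, -0.35, 0.03]] + [[1.54, -0.16, -0.91],[-4.53, 0.46, 2.68],[2.05, -0.21, -1.21]] + [[-1.13, -0.13, 0.55], [3.26, 0.39, -1.59], [-2.48, -0.29, 1.21]]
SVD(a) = [[-0.05,0.36,-0.93], [-0.56,-0.78,-0.27], [-0.83,0.51,0.24]] @ diag([1.7912333535284723, 1.6973734111825454, 0.04697420800474461]) @ [[0.94, 0.09, -0.34], [-0.12, -0.82, -0.56], [0.33, -0.56, 0.76]]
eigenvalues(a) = [-0.39, 0.79, 0.47]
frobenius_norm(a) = 2.47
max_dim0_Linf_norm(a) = 1.49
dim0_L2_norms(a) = [1.69, 1.4, 1.12]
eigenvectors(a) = [[-0.44,-0.30,0.27], [0.38,0.87,-0.77], [-0.81,-0.39,0.58]]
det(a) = -0.14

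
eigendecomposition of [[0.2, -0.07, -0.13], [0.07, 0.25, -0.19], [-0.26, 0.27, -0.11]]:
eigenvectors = [[-0.41+0.00j, 0.25+0.47j, 0.25-0.47j],[-0.35+0.00j, 0.71+0.00j, (0.71-0j)],[(-0.84+0j), 0.16-0.44j, (0.16+0.44j)]]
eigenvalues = [(-0.13+0j), (0.23+0.16j), (0.23-0.16j)]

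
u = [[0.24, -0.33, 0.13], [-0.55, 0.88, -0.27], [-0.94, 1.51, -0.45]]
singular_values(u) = [2.17, 0.04, 0.0]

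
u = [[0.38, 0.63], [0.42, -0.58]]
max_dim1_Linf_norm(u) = 0.63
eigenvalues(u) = [0.6, -0.8]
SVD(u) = [[-0.73, 0.68], [0.68, 0.73]] @ diag([0.8563543420827626, 0.5663543420827625]) @ [[0.01, -1.00], [1.0, 0.01]]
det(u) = -0.48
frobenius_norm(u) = 1.03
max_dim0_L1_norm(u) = 1.21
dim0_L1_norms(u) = [0.8, 1.21]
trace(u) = -0.20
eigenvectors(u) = [[0.94, -0.47], [0.33, 0.88]]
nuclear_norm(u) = 1.42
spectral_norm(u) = 0.86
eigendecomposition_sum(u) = [[0.51,  0.27],[0.18,  0.10]] + [[-0.13, 0.36], [0.24, -0.68]]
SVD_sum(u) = [[-0.01, 0.63], [0.01, -0.58]] + [[0.39,0.00], [0.41,0.0]]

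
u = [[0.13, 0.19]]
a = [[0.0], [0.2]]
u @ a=[[0.04]]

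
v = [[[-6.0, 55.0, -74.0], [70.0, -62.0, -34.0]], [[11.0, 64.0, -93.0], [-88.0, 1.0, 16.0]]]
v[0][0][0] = -6.0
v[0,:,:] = [[-6.0, 55.0, -74.0], [70.0, -62.0, -34.0]]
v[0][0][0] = -6.0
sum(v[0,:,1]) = -7.0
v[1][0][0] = 11.0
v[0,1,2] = -34.0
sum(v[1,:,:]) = -89.0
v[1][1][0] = -88.0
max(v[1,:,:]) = 64.0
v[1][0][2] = -93.0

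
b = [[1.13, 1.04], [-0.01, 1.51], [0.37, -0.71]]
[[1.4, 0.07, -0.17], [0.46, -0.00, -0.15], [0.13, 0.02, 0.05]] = b@ [[0.95,  0.06,  -0.06], [0.31,  -0.0,  -0.10]]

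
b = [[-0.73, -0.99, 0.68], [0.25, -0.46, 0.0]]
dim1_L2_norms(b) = [1.41, 0.52]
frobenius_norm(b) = 1.50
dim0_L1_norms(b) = [0.98, 1.45, 0.68]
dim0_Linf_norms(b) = [0.73, 0.99, 0.68]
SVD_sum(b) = [[-0.67,  -1.04,  0.66], [-0.11,  -0.16,  0.10]] + [[-0.06, 0.05, 0.02], [0.36, -0.3, -0.10]]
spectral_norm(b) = 1.42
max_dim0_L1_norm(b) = 1.45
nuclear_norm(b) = 1.90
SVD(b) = [[-0.99,-0.15],[-0.15,0.99]] @ diag([1.4205995705550793, 0.4810372752071552]) @ [[0.48, 0.74, -0.47], [0.75, -0.63, -0.22]]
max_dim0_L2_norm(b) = 1.09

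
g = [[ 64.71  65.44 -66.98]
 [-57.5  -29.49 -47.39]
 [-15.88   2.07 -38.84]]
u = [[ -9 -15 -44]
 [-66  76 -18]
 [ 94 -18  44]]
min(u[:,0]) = -66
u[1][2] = -18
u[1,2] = -18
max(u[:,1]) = 76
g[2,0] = -15.88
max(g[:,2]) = -38.84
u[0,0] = -9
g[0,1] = 65.44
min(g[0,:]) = -66.98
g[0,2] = -66.98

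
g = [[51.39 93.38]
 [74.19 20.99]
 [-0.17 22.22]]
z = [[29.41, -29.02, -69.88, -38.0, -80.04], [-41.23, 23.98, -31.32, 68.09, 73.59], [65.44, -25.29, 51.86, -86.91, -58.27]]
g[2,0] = -0.17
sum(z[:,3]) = -56.81999999999999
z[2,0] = 65.44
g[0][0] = 51.39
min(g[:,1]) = 20.99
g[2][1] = 22.22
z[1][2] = -31.32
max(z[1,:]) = 73.59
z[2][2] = 51.86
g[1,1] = 20.99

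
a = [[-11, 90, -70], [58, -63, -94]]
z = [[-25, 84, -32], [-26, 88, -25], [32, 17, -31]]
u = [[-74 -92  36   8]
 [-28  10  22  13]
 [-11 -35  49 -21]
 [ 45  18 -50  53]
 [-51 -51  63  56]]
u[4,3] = 56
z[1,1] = 88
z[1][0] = -26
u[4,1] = -51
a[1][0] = 58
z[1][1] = 88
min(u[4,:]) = -51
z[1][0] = -26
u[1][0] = -28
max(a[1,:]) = 58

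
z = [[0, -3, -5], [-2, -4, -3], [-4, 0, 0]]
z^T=[[0, -2, -4], [-3, -4, 0], [-5, -3, 0]]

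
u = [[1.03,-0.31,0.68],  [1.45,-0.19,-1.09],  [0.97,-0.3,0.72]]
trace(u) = 1.56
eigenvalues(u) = [(1.64+0j), (-0.04+0.02j), (-0.04-0.02j)]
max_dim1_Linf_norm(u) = 1.45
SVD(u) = [[-0.50, 0.51, -0.71],[-0.73, -0.68, 0.03],[-0.47, 0.53, 0.71]] @ diag([2.0748354552149575, 1.4800191684642499, 0.0010463084306223188]) @ [[-0.98, 0.21, 0.06], [0.04, -0.13, 0.99], [0.21, 0.97, 0.12]]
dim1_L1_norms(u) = [2.02, 2.73, 1.99]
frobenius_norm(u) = 2.55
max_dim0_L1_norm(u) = 3.45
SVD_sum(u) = [[1.00, -0.21, -0.06], [1.49, -0.32, -0.09], [0.94, -0.2, -0.06]] + [[0.03,-0.09,0.74], [-0.04,0.13,-1.0], [0.03,-0.1,0.78]] + [[-0.00, -0.00, -0.00], [0.00, 0.0, 0.0], [0.0, 0.0, 0.0]]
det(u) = 0.00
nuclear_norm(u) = 3.56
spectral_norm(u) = 2.07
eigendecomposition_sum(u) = [[(0.79-0j), -0.28+0.00j, 0.92+0.00j], [(0.16-0j), (-0.06+0j), (0.19+0j)], [(0.78-0j), (-0.28+0j), 0.91+0.00j]] + [[0.12+0.27j, (-0.01-0.02j), -0.12-0.27j], [0.64+1.29j, -0.07-0.08j, -0.64-1.29j], [0.10+0.17j, (-0.01-0.01j), -0.09-0.17j]] + [[0.12-0.27j,  -0.01+0.02j,  -0.12+0.27j], [(0.64-1.29j),  (-0.07+0.08j),  (-0.64+1.29j)], [(0.1-0.17j),  -0.01+0.01j,  -0.09+0.17j]]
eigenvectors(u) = [[(0.7+0j), (-0.2-0.01j), -0.20+0.01j], [(0.14+0j), (-0.97+0j), -0.97-0.00j], [0.70+0.00j, (-0.13+0.01j), -0.13-0.01j]]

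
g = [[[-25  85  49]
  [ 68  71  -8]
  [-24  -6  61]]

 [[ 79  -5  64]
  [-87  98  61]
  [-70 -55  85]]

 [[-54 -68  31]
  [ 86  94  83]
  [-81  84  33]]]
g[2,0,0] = -54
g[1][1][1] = 98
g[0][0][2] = 49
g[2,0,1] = -68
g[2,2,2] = 33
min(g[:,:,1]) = -68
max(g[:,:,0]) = 86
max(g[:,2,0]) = -24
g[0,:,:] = [[-25, 85, 49], [68, 71, -8], [-24, -6, 61]]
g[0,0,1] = 85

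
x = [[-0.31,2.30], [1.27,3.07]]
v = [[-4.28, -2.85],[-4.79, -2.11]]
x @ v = [[-9.69, -3.97], [-20.14, -10.1]]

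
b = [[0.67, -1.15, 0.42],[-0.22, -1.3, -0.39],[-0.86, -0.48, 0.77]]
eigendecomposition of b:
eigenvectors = [[-0.00-0.65j, (-0+0.65j), (-0.39+0j)],[-0.10+0.10j, -0.10-0.10j, -0.86+0.00j],[0.75+0.00j, (0.75-0j), -0.32+0.00j]]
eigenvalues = [(0.84+0.68j), (0.84-0.68j), (-1.54+0j)]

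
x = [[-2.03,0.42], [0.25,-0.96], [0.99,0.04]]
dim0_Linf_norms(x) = [2.03, 0.96]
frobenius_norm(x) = 2.50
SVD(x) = [[-0.89, -0.08], [0.20, -0.95], [0.41, 0.3]] @ diag([2.32811873775845, 0.9181302428838745]) @ [[0.97, -0.24], [0.24, 0.97]]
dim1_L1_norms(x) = [2.45, 1.21, 1.03]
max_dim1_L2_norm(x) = 2.07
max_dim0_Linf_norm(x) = 2.03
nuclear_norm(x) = 3.25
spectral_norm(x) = 2.33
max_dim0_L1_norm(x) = 3.27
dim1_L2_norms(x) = [2.07, 0.99, 0.99]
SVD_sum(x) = [[-2.01, 0.49], [0.46, -0.11], [0.93, -0.23]] + [[-0.02, -0.07], [-0.21, -0.85], [0.06, 0.27]]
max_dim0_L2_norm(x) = 2.27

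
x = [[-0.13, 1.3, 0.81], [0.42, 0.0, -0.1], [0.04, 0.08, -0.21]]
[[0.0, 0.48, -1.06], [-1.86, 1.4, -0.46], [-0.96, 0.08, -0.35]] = x @ [[-3.72,3.43,-0.86], [-2.25,0.43,-1.49], [3.02,0.45,0.94]]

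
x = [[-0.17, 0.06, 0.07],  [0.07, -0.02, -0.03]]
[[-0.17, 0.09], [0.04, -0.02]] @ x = [[0.04,  -0.01,  -0.01], [-0.01,  0.00,  0.0]]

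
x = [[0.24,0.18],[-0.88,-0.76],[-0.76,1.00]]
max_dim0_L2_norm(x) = 1.27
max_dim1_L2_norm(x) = 1.26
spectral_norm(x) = 1.27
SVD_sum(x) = [[-0.03, 0.12], [0.12, -0.53], [-0.25, 1.12]] + [[0.27, 0.06], [-1.00, -0.23], [-0.51, -0.12]]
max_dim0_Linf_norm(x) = 1.0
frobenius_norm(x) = 1.74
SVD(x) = [[0.10, 0.23],[-0.43, -0.87],[0.9, -0.44]] @ diag([1.273147177395742, 1.1826648995760616]) @ [[-0.22, 0.98], [0.98, 0.22]]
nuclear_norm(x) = 2.46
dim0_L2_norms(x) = [1.19, 1.27]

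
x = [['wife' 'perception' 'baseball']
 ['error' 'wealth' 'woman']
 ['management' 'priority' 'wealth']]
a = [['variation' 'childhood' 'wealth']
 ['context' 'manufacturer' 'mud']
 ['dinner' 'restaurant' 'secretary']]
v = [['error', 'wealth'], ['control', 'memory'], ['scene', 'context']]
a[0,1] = 'childhood'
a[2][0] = 'dinner'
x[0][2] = 'baseball'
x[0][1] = 'perception'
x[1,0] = 'error'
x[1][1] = 'wealth'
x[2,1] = 'priority'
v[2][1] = 'context'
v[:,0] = ['error', 'control', 'scene']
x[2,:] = ['management', 'priority', 'wealth']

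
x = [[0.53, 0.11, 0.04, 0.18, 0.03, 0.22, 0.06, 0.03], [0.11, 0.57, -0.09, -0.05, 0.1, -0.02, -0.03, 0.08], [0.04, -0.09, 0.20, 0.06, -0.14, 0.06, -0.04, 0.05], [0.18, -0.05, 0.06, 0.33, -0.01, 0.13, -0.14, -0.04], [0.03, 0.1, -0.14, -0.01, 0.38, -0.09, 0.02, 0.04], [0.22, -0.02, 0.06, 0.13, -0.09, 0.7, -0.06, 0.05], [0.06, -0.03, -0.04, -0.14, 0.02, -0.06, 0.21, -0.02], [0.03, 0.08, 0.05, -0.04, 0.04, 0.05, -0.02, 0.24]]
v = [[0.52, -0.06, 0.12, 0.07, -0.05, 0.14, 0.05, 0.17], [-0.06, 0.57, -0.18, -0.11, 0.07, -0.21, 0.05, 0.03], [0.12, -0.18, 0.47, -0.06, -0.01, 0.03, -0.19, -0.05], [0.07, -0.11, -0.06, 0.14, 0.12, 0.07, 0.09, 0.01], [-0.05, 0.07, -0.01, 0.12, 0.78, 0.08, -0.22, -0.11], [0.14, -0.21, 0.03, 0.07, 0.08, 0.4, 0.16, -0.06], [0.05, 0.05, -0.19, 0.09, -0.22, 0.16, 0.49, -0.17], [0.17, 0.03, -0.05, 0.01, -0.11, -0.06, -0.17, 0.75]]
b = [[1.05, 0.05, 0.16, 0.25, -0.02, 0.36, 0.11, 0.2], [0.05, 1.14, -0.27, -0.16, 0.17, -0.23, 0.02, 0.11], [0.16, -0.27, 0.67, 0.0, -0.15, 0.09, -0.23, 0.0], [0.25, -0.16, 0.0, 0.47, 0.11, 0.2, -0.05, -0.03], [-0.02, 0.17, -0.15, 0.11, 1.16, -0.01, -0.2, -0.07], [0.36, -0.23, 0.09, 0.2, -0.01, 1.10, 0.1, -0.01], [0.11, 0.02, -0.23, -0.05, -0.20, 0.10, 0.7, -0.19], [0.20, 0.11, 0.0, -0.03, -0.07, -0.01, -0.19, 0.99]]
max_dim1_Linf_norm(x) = 0.7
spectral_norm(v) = 0.95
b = x + v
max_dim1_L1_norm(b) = 2.2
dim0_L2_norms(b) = [1.17, 1.22, 0.79, 0.6, 1.21, 1.2, 0.8, 1.04]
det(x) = 0.00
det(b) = 0.10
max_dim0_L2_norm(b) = 1.22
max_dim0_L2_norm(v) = 0.83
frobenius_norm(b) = 2.91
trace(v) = 4.12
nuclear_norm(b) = 7.28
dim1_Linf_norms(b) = [1.05, 1.14, 0.67, 0.47, 1.16, 1.1, 0.7, 0.99]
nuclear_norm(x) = 3.16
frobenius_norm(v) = 1.77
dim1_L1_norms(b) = [2.2, 2.15, 1.57, 1.27, 1.89, 2.1, 1.6, 1.6]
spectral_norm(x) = 0.95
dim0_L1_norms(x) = [1.2, 1.05, 0.68, 0.94, 0.81, 1.33, 0.58, 0.55]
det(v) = 0.00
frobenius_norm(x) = 1.39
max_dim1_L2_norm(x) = 0.76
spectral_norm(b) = 1.70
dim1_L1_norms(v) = [1.18, 1.28, 1.11, 0.67, 1.44, 1.15, 1.42, 1.35]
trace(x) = 3.16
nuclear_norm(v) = 4.12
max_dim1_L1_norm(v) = 1.44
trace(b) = 7.28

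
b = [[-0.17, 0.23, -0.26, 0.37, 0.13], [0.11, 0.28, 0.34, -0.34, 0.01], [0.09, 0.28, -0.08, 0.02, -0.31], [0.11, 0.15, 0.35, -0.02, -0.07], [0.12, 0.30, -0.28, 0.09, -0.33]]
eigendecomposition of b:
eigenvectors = [[0.41+0.00j,(0.93+0j),(-0.55+0.06j),-0.55-0.06j,(0.82+0j)], [-0.31+0.00j,(-0.29+0j),-0.28-0.36j,(-0.28+0.36j),0.16+0.00j], [(0.49+0j),0.02+0.00j,(-0.24-0.13j),(-0.24+0.13j),-0.16+0.00j], [-0.20+0.00j,(-0.21+0j),-0.59+0.00j,-0.59-0.00j,0.21+0.00j], [0.68+0.00j,0.01+0.00j,(-0.24-0.05j),(-0.24+0.05j),(0.49+0j)]]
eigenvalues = [(-0.63+0j), (-0.33+0j), (0.27+0.15j), (0.27-0.15j), (0.1+0j)]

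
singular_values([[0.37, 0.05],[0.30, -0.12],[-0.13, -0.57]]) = [0.61, 0.47]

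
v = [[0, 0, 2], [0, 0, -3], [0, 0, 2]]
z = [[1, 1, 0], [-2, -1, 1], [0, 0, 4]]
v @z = [[0, 0, 8], [0, 0, -12], [0, 0, 8]]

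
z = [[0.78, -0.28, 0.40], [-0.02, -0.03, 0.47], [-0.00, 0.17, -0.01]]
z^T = [[0.78, -0.02, -0.0], [-0.28, -0.03, 0.17], [0.40, 0.47, -0.01]]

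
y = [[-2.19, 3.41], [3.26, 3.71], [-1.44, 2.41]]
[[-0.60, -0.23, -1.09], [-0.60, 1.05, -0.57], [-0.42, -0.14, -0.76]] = y @[[0.01, 0.23, 0.11],[-0.17, 0.08, -0.25]]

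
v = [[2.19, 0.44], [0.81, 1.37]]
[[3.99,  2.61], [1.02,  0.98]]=v @[[1.9, 1.19], [-0.38, 0.01]]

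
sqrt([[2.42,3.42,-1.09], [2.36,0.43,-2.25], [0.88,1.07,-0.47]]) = [[1.66+0.65j, (1.35-0.71j), (-1.15-0.9j)], [(0.81-0.68j), 0.66+0.73j, -0.56+0.97j], [0.55+0.14j, 0.45-0.18j, -0.39-0.15j]]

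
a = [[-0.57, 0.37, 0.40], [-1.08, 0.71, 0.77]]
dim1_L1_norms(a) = [1.34, 2.56]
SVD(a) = [[-0.46, -0.89], [-0.89, 0.46]] @ diag([1.698580054809771, 0.005079114335706237]) @ [[0.72, -0.47, -0.51], [0.69, 0.37, 0.62]]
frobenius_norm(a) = 1.70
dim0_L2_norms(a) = [1.22, 0.8, 0.87]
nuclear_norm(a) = 1.70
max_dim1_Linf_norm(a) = 1.08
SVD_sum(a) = [[-0.57, 0.37, 0.40], [-1.08, 0.71, 0.77]] + [[-0.0, -0.0, -0.00],[0.00, 0.00, 0.0]]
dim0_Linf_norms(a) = [1.08, 0.71, 0.77]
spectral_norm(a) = 1.70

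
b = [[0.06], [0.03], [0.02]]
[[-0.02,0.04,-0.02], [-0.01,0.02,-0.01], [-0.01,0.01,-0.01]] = b@[[-0.36, 0.68, -0.35]]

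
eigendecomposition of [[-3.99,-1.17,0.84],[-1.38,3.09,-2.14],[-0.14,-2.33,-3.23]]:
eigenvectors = [[(0.17+0j), -0.15+0.65j, (-0.15-0.65j)], [(-0.94+0j), (-0.24+0.11j), (-0.24-0.11j)], [0.30+0.00j, -0.70+0.00j, (-0.7-0j)]]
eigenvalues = [(4.02+0j), (-4.07+0.49j), (-4.07-0.49j)]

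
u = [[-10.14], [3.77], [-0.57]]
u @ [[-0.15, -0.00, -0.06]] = [[1.52, 0.0, 0.61], [-0.57, 0.0, -0.23], [0.09, 0.0, 0.03]]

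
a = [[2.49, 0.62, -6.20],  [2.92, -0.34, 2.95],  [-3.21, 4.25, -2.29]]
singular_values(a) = [7.66, 5.64, 2.34]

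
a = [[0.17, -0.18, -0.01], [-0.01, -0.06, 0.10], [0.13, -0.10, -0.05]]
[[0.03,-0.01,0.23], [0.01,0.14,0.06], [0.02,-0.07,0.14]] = a @ [[-0.40,-0.39,0.86], [-0.55,-0.39,-0.48], [-0.29,1.15,0.40]]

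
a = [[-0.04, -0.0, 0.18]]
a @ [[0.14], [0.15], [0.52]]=[[0.09]]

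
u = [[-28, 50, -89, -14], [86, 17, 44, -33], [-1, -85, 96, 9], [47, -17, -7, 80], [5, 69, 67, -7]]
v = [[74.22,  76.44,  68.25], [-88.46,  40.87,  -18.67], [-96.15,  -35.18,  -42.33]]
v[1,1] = 40.87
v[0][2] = 68.25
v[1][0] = -88.46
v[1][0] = -88.46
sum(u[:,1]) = 34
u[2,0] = -1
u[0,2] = -89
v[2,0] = -96.15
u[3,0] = 47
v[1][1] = 40.87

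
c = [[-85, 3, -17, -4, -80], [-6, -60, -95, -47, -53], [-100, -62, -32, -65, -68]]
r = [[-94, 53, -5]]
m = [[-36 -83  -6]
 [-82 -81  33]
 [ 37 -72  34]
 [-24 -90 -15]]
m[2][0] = 37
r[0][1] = 53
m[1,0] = -82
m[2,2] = 34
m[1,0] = -82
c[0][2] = -17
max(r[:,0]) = -94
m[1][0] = -82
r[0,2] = -5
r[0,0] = -94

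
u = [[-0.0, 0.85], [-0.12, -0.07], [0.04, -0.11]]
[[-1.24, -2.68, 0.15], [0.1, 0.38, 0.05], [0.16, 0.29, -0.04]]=u @ [[0.04, -1.34, -0.52], [-1.46, -3.15, 0.18]]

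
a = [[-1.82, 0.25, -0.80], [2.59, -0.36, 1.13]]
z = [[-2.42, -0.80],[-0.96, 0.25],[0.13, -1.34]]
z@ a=[[2.33, -0.32, 1.03], [2.39, -0.33, 1.05], [-3.71, 0.51, -1.62]]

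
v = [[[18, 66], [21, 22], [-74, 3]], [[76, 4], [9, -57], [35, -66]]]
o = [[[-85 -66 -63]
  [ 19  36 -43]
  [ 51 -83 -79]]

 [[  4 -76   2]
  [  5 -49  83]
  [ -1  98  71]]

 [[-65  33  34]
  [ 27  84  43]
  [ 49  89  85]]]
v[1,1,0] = 9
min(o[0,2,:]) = -83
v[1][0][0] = 76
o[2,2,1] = 89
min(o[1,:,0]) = -1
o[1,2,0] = -1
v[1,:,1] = [4, -57, -66]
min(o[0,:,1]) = -83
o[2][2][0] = 49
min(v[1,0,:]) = 4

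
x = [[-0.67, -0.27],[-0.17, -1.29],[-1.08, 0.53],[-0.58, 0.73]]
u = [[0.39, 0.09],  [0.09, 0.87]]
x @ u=[[-0.29,-0.3], [-0.18,-1.14], [-0.37,0.36], [-0.16,0.58]]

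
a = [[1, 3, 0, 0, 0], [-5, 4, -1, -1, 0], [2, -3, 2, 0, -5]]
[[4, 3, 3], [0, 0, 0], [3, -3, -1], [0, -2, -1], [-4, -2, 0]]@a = [[-5, 15, 3, -3, -15], [0, 0, 0, 0, 0], [16, 0, 1, 3, 5], [8, -5, 0, 2, 5], [6, -20, 2, 2, 0]]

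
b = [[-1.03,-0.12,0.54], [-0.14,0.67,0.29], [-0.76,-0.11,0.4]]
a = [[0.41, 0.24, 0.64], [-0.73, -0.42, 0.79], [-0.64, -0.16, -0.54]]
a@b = [[-0.94, 0.04, 0.55], [0.21, -0.28, -0.2], [1.09, 0.03, -0.61]]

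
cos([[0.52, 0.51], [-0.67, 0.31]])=[[1.03, -0.22], [0.29, 1.12]]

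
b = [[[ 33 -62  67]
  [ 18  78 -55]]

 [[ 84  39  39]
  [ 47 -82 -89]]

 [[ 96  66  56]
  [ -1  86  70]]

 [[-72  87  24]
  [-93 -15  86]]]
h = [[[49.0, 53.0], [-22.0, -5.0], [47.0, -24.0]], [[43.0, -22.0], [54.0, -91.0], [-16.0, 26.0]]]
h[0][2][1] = -24.0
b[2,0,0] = 96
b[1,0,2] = 39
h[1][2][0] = -16.0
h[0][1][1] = -5.0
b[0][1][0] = 18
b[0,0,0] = 33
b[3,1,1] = -15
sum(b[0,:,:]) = 79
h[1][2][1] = 26.0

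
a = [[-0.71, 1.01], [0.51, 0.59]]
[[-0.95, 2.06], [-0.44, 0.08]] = a@ [[0.13, -1.21], [-0.85, 1.19]]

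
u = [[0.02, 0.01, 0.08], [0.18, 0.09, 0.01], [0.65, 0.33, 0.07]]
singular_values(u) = [0.76, 0.08, 0.0]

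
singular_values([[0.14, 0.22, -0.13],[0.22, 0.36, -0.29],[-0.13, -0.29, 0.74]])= [0.96, 0.28, 0.0]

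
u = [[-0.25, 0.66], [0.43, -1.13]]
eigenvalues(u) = [0.0, -1.38]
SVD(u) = [[-0.5, 0.86], [0.86, 0.5]] @ diag([1.3999639772903898, 0.0009285953217996461]) @ [[0.36, -0.93], [0.93, 0.36]]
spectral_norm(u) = 1.40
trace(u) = -1.38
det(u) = -0.00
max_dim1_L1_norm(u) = 1.56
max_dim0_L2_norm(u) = 1.31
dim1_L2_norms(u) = [0.71, 1.21]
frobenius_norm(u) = 1.40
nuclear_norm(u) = 1.40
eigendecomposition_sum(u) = [[0.00, 0.0], [0.00, 0.0]] + [[-0.25, 0.66], [0.43, -1.13]]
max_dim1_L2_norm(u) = 1.21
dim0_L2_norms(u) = [0.5, 1.31]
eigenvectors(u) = [[0.93, -0.50],[0.36, 0.86]]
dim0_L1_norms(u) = [0.68, 1.79]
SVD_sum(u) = [[-0.25,0.66], [0.43,-1.13]] + [[0.0,0.0], [0.00,0.0]]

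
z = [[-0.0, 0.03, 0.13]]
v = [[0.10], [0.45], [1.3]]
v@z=[[0.00, 0.0, 0.01],  [0.0, 0.01, 0.06],  [0.00, 0.04, 0.17]]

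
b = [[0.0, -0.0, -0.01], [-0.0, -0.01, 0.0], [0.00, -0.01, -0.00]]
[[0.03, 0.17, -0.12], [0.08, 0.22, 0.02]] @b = [[0.0, -0.00, -0.00],[0.00, -0.00, -0.0]]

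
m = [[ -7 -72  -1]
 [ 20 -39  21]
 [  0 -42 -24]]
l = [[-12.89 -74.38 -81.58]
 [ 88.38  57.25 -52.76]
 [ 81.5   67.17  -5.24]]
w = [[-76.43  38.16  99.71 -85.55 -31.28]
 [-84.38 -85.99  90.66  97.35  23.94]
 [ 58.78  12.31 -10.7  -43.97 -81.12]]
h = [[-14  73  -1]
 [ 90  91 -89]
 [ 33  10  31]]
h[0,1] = 73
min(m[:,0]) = -7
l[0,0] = -12.89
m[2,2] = -24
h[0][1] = 73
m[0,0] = -7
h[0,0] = -14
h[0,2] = -1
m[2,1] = -42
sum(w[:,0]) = -102.03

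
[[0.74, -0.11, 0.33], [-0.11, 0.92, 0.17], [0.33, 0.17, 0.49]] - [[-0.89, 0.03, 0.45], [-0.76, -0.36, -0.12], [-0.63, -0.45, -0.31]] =[[1.63, -0.14, -0.12], [0.65, 1.28, 0.29], [0.96, 0.62, 0.80]]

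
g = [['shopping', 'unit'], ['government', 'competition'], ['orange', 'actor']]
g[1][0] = 'government'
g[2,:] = ['orange', 'actor']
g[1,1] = 'competition'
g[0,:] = ['shopping', 'unit']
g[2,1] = 'actor'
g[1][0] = 'government'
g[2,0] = 'orange'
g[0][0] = 'shopping'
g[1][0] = 'government'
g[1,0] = 'government'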